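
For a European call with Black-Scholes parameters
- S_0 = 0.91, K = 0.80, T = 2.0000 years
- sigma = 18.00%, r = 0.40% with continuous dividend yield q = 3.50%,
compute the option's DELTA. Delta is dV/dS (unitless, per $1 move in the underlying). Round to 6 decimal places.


d1 = 0.3898235366; d2 = 0.1352650954
phi(d1) = 0.3697531242; exp(-qT) = 0.9323938199; exp(-rT) = 0.9920319148
N(d1) = 0.6516664809
Delta = exp(-qT) * N(d1) = 0.9323938199 * 0.6516664809 = 0.607610

Answer: Delta = 0.607610


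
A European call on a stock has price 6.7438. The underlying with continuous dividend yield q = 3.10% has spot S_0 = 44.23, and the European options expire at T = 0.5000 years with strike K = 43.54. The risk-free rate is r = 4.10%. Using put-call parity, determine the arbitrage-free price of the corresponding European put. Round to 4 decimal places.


Put-call parity: C - P = S_0 * exp(-qT) - K * exp(-rT).
S_0 * exp(-qT) = 44.2300 * 0.98461951 = 43.54972078
K * exp(-rT) = 43.5400 * 0.97970870 = 42.65651664
P = C - S*exp(-qT) + K*exp(-rT)
P = 6.7438 - 43.54972078 + 42.65651664 = 5.8506

Answer: Put price = 5.8506


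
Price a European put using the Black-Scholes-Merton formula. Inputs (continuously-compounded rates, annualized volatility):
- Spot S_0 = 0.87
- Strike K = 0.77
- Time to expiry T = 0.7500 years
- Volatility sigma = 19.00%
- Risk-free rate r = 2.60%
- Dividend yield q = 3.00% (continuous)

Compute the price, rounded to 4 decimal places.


d1 = (ln(S/K) + (r - q + 0.5*sigma^2) * T) / (sigma * sqrt(T)) = 0.80610372
d2 = d1 - sigma * sqrt(T) = 0.64155889
exp(-rT) = 0.98068890; exp(-qT) = 0.97775124
P = K * exp(-rT) * N(-d2) - S_0 * exp(-qT) * N(-d1)
N(-d1) = 0.21009152; N(-d2) = 0.26057982
P = 0.7700 * 0.98068890 * 0.26057982 - 0.8700 * 0.97775124 * 0.21009152 = 0.0181

Answer: Price = 0.0181


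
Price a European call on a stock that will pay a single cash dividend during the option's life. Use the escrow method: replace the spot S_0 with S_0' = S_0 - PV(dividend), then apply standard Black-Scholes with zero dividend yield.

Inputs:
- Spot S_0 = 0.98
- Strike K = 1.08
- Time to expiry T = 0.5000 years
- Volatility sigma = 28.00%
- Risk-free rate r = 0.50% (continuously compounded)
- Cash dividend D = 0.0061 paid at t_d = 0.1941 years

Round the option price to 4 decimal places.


Answer: Price = 0.0394

Derivation:
PV(D) = D * exp(-r * t_d) = 0.0061 * 0.99902997 = 0.00609408
S_0' = S_0 - PV(D) = 0.9800 - 0.00609408 = 0.97390592
d1 = (ln(S_0'/K) + (r + sigma^2/2)*T) / (sigma*sqrt(T)) = -0.41063517
d2 = d1 - sigma*sqrt(T) = -0.60862507
exp(-rT) = 0.99750312
N(d1) = 0.34067004; N(d2) = 0.27138649
C = S_0' * N(d1) - K * exp(-rT) * N(d2) = 0.97390592 * 0.34067004 - 1.0800 * 0.99750312 * 0.27138649 = 0.0394


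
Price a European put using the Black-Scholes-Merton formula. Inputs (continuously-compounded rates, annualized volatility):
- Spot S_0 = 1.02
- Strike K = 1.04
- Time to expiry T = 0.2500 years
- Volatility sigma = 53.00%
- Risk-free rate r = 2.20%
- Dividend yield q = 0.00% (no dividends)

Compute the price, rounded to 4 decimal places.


Answer: Price = 0.1156

Derivation:
d1 = (ln(S/K) + (r - q + 0.5*sigma^2) * T) / (sigma * sqrt(T)) = 0.07997892
d2 = d1 - sigma * sqrt(T) = -0.18502108
exp(-rT) = 0.99451510; exp(-qT) = 1.00000000
P = K * exp(-rT) * N(-d2) - S_0 * exp(-qT) * N(-d1)
N(-d1) = 0.46812701; N(-d2) = 0.57339375
P = 1.0400 * 0.99451510 * 0.57339375 - 1.0200 * 1.00000000 * 0.46812701 = 0.1156


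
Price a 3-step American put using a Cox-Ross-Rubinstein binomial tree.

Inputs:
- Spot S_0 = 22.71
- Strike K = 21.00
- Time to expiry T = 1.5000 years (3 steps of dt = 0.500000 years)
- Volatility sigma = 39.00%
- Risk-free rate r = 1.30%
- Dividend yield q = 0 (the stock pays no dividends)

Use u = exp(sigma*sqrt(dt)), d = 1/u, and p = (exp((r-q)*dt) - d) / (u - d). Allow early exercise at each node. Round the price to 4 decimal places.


dt = T/N = 0.500000
u = exp(sigma*sqrt(dt)) = 1.317547; d = 1/u = 0.758986
p = (exp((r-q)*dt) - d) / (u - d) = 0.443166
Discount per step: exp(-r*dt) = 0.993521
Stock lattice S(k, i) with i counting down-moves:
  k=0: S(0,0) = 22.7100
  k=1: S(1,0) = 29.9215; S(1,1) = 17.2366
  k=2: S(2,0) = 39.4230; S(2,1) = 22.7100; S(2,2) = 13.0823
  k=3: S(3,0) = 51.9416; S(3,1) = 29.9215; S(3,2) = 17.2366; S(3,3) = 9.9293
Terminal payoffs V(N, i) = max(K - S_T, 0):
  V(3,0) = 0.000000; V(3,1) = 0.000000; V(3,2) = 3.763423; V(3,3) = 11.070696
Backward induction: V(k, i) = exp(-r*dt) * [p * V(k+1, i) + (1-p) * V(k+1, i+1)]; then take max(V_cont, immediate exercise) for American.
  V(2,0) = exp(-r*dt) * [p*0.000000 + (1-p)*0.000000] = 0.000000; exercise = 0.000000; V(2,0) = max -> 0.000000
  V(2,1) = exp(-r*dt) * [p*0.000000 + (1-p)*3.763423] = 2.082026; exercise = 0.000000; V(2,1) = max -> 2.082026
  V(2,2) = exp(-r*dt) * [p*3.763423 + (1-p)*11.070696] = 7.781618; exercise = 7.917675; V(2,2) = max -> 7.917675
  V(1,0) = exp(-r*dt) * [p*0.000000 + (1-p)*2.082026] = 1.151832; exercise = 0.000000; V(1,0) = max -> 1.151832
  V(1,1) = exp(-r*dt) * [p*2.082026 + (1-p)*7.917675] = 5.296973; exercise = 3.763423; V(1,1) = max -> 5.296973
  V(0,0) = exp(-r*dt) * [p*1.151832 + (1-p)*5.296973] = 3.437572; exercise = 0.000000; V(0,0) = max -> 3.437572

Answer: Price = V(0,0) = 3.4376


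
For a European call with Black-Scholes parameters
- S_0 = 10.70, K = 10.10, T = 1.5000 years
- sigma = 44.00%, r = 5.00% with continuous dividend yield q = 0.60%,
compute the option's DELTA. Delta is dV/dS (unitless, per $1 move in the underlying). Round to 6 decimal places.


d1 = 0.4990061862; d2 = -0.0398815572
phi(d1) = 0.3522401400; exp(-qT) = 0.9910403788; exp(-rT) = 0.9277434863
N(d1) = 0.6911124870
Delta = exp(-qT) * N(d1) = 0.9910403788 * 0.6911124870 = 0.684920

Answer: Delta = 0.684920


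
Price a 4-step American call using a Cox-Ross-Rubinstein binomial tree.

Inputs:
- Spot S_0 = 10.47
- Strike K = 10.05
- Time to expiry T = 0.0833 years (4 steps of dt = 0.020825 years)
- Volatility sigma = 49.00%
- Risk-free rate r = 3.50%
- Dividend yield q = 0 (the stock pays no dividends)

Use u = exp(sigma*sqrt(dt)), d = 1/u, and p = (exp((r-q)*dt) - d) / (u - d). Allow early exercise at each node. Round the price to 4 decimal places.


dt = T/N = 0.020825
u = exp(sigma*sqrt(dt)) = 1.073271; d = 1/u = 0.931731
p = (exp((r-q)*dt) - d) / (u - d) = 0.487481
Discount per step: exp(-r*dt) = 0.999271
Stock lattice S(k, i) with i counting down-moves:
  k=0: S(0,0) = 10.4700
  k=1: S(1,0) = 11.2372; S(1,1) = 9.7552
  k=2: S(2,0) = 12.0605; S(2,1) = 10.4700; S(2,2) = 9.0892
  k=3: S(3,0) = 12.9442; S(3,1) = 11.2372; S(3,2) = 9.7552; S(3,3) = 8.4687
  k=4: S(4,0) = 13.8926; S(4,1) = 12.0605; S(4,2) = 10.4700; S(4,3) = 9.0892; S(4,4) = 7.8906
Terminal payoffs V(N, i) = max(S_T - K, 0):
  V(4,0) = 3.842638; V(4,1) = 2.010511; V(4,2) = 0.420000; V(4,3) = 0.000000; V(4,4) = 0.000000
Backward induction: V(k, i) = exp(-r*dt) * [p * V(k+1, i) + (1-p) * V(k+1, i+1)]; then take max(V_cont, immediate exercise) for American.
  V(3,0) = exp(-r*dt) * [p*3.842638 + (1-p)*2.010511] = 2.901522; exercise = 2.894200; V(3,0) = max -> 2.901522
  V(3,1) = exp(-r*dt) * [p*2.010511 + (1-p)*0.420000] = 1.194473; exercise = 1.187150; V(3,1) = max -> 1.194473
  V(3,2) = exp(-r*dt) * [p*0.420000 + (1-p)*0.000000] = 0.204593; exercise = 0.000000; V(3,2) = max -> 0.204593
  V(3,3) = exp(-r*dt) * [p*0.000000 + (1-p)*0.000000] = 0.000000; exercise = 0.000000; V(3,3) = max -> 0.000000
  V(2,0) = exp(-r*dt) * [p*2.901522 + (1-p)*1.194473] = 2.025151; exercise = 2.010511; V(2,0) = max -> 2.025151
  V(2,1) = exp(-r*dt) * [p*1.194473 + (1-p)*0.204593] = 0.686640; exercise = 0.420000; V(2,1) = max -> 0.686640
  V(2,2) = exp(-r*dt) * [p*0.204593 + (1-p)*0.000000] = 0.099662; exercise = 0.000000; V(2,2) = max -> 0.099662
  V(1,0) = exp(-r*dt) * [p*2.025151 + (1-p)*0.686640] = 1.338163; exercise = 1.187150; V(1,0) = max -> 1.338163
  V(1,1) = exp(-r*dt) * [p*0.686640 + (1-p)*0.099662] = 0.385522; exercise = 0.000000; V(1,1) = max -> 0.385522
  V(0,0) = exp(-r*dt) * [p*1.338163 + (1-p)*0.385522] = 0.849297; exercise = 0.420000; V(0,0) = max -> 0.849297

Answer: Price = V(0,0) = 0.8493


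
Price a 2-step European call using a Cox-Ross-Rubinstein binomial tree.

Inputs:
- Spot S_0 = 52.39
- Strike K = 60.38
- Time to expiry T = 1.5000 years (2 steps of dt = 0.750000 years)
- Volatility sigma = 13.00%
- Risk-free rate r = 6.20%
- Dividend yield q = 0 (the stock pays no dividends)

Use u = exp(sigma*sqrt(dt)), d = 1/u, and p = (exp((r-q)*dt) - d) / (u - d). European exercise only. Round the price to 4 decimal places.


Answer: Price = V(0,0) = 2.2263

Derivation:
dt = T/N = 0.750000
u = exp(sigma*sqrt(dt)) = 1.119165; d = 1/u = 0.893523
p = (exp((r-q)*dt) - d) / (u - d) = 0.682828
Discount per step: exp(-r*dt) = 0.954565
Stock lattice S(k, i) with i counting down-moves:
  k=0: S(0,0) = 52.3900
  k=1: S(1,0) = 58.6331; S(1,1) = 46.8117
  k=2: S(2,0) = 65.6201; S(2,1) = 52.3900; S(2,2) = 41.8273
Terminal payoffs V(N, i) = max(S_T - K, 0):
  V(2,0) = 5.240119; V(2,1) = 0.000000; V(2,2) = 0.000000
Backward induction: V(k, i) = exp(-r*dt) * [p * V(k+1, i) + (1-p) * V(k+1, i+1)].
  V(1,0) = exp(-r*dt) * [p*5.240119 + (1-p)*0.000000] = 3.415530
  V(1,1) = exp(-r*dt) * [p*0.000000 + (1-p)*0.000000] = 0.000000
  V(0,0) = exp(-r*dt) * [p*3.415530 + (1-p)*0.000000] = 2.226255


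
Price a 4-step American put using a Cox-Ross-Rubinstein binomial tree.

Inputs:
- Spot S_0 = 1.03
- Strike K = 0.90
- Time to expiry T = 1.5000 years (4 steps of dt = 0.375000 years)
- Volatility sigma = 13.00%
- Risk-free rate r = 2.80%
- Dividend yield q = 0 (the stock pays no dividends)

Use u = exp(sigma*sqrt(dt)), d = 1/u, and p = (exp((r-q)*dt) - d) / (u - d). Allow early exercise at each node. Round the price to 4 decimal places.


dt = T/N = 0.375000
u = exp(sigma*sqrt(dt)) = 1.082863; d = 1/u = 0.923478
p = (exp((r-q)*dt) - d) / (u - d) = 0.546334
Discount per step: exp(-r*dt) = 0.989555
Stock lattice S(k, i) with i counting down-moves:
  k=0: S(0,0) = 1.0300
  k=1: S(1,0) = 1.1153; S(1,1) = 0.9512
  k=2: S(2,0) = 1.2078; S(2,1) = 1.0300; S(2,2) = 0.8784
  k=3: S(3,0) = 1.3078; S(3,1) = 1.1153; S(3,2) = 0.9512; S(3,3) = 0.8112
  k=4: S(4,0) = 1.4162; S(4,1) = 1.2078; S(4,2) = 1.0300; S(4,3) = 0.8784; S(4,4) = 0.7491
Terminal payoffs V(N, i) = max(K - S_T, 0):
  V(4,0) = 0.000000; V(4,1) = 0.000000; V(4,2) = 0.000000; V(4,3) = 0.021604; V(4,4) = 0.150894
Backward induction: V(k, i) = exp(-r*dt) * [p * V(k+1, i) + (1-p) * V(k+1, i+1)]; then take max(V_cont, immediate exercise) for American.
  V(3,0) = exp(-r*dt) * [p*0.000000 + (1-p)*0.000000] = 0.000000; exercise = 0.000000; V(3,0) = max -> 0.000000
  V(3,1) = exp(-r*dt) * [p*0.000000 + (1-p)*0.000000] = 0.000000; exercise = 0.000000; V(3,1) = max -> 0.000000
  V(3,2) = exp(-r*dt) * [p*0.000000 + (1-p)*0.021604] = 0.009699; exercise = 0.000000; V(3,2) = max -> 0.009699
  V(3,3) = exp(-r*dt) * [p*0.021604 + (1-p)*0.150894] = 0.079420; exercise = 0.088821; V(3,3) = max -> 0.088821
  V(2,0) = exp(-r*dt) * [p*0.000000 + (1-p)*0.000000] = 0.000000; exercise = 0.000000; V(2,0) = max -> 0.000000
  V(2,1) = exp(-r*dt) * [p*0.000000 + (1-p)*0.009699] = 0.004354; exercise = 0.000000; V(2,1) = max -> 0.004354
  V(2,2) = exp(-r*dt) * [p*0.009699 + (1-p)*0.088821] = 0.045118; exercise = 0.021604; V(2,2) = max -> 0.045118
  V(1,0) = exp(-r*dt) * [p*0.000000 + (1-p)*0.004354] = 0.001955; exercise = 0.000000; V(1,0) = max -> 0.001955
  V(1,1) = exp(-r*dt) * [p*0.004354 + (1-p)*0.045118] = 0.022608; exercise = 0.000000; V(1,1) = max -> 0.022608
  V(0,0) = exp(-r*dt) * [p*0.001955 + (1-p)*0.022608] = 0.011206; exercise = 0.000000; V(0,0) = max -> 0.011206

Answer: Price = V(0,0) = 0.0112


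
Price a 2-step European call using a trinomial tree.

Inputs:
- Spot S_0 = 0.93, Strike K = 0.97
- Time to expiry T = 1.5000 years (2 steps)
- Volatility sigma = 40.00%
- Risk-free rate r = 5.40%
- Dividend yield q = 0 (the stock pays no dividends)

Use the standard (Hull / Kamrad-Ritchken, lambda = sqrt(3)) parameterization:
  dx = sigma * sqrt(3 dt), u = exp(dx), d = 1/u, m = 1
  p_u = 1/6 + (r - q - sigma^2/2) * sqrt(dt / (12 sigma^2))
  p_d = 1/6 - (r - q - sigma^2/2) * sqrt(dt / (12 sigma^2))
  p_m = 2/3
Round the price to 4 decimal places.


Answer: Price = V(0,0) = 0.1782

Derivation:
dt = T/N = 0.750000; dx = sigma*sqrt(3*dt) = 0.600000
u = exp(dx) = 1.822119; d = 1/u = 0.548812
p_u = 0.150417, p_m = 0.666667, p_d = 0.182917
Discount per step: exp(-r*dt) = 0.960309
Stock lattice S(k, j) with j the centered position index:
  k=0: S(0,+0) = 0.9300
  k=1: S(1,-1) = 0.5104; S(1,+0) = 0.9300; S(1,+1) = 1.6946
  k=2: S(2,-2) = 0.2801; S(2,-1) = 0.5104; S(2,+0) = 0.9300; S(2,+1) = 1.6946; S(2,+2) = 3.0877
Terminal payoffs V(N, j) = max(S_T - K, 0):
  V(2,-2) = 0.000000; V(2,-1) = 0.000000; V(2,+0) = 0.000000; V(2,+1) = 0.724570; V(2,+2) = 2.117709
Backward induction: V(k, j) = exp(-r*dt) * [p_u * V(k+1, j+1) + p_m * V(k+1, j) + p_d * V(k+1, j-1)]
  V(1,-1) = exp(-r*dt) * [p_u*0.000000 + p_m*0.000000 + p_d*0.000000] = 0.000000
  V(1,+0) = exp(-r*dt) * [p_u*0.724570 + p_m*0.000000 + p_d*0.000000] = 0.104662
  V(1,+1) = exp(-r*dt) * [p_u*2.117709 + p_m*0.724570 + p_d*0.000000] = 0.769770
  V(0,+0) = exp(-r*dt) * [p_u*0.769770 + p_m*0.104662 + p_d*0.000000] = 0.178196


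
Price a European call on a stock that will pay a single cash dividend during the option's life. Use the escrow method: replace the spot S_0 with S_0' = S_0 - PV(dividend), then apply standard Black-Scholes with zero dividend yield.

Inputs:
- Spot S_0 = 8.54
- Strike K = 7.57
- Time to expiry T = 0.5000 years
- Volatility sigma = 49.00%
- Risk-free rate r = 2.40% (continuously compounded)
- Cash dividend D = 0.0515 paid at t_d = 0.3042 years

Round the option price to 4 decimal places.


PV(D) = D * exp(-r * t_d) = 0.0515 * 0.99272579 = 0.05112538
S_0' = S_0 - PV(D) = 8.5400 - 0.05112538 = 8.48887462
d1 = (ln(S_0'/K) + (r + sigma^2/2)*T) / (sigma*sqrt(T)) = 0.53852205
d2 = d1 - sigma*sqrt(T) = 0.19203973
exp(-rT) = 0.98807171
N(d1) = 0.70489166; N(d2) = 0.57614446
C = S_0' * N(d1) - K * exp(-rT) * N(d2) = 8.48887462 * 0.70489166 - 7.5700 * 0.98807171 * 0.57614446 = 1.6743

Answer: Price = 1.6743


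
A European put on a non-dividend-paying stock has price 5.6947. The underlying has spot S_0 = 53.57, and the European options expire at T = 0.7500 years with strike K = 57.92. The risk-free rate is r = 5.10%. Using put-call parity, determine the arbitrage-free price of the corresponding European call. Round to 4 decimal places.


Answer: Call price = 3.5183

Derivation:
Put-call parity: C - P = S_0 * exp(-qT) - K * exp(-rT).
S_0 * exp(-qT) = 53.5700 * 1.00000000 = 53.57000000
K * exp(-rT) = 57.9200 * 0.96247229 = 55.74639520
C = P + S*exp(-qT) - K*exp(-rT)
C = 5.6947 + 53.57000000 - 55.74639520 = 3.5183


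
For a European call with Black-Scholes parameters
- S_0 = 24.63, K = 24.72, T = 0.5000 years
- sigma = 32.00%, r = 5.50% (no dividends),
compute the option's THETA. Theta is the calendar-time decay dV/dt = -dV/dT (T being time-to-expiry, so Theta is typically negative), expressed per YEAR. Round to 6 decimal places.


Answer: Theta = -2.828173

Derivation:
d1 = 0.2185515896; d2 = -0.0077225803
phi(d1) = 0.3895274536; exp(-qT) = 1.0000000000; exp(-rT) = 0.9728746826
Theta = -S*exp(-qT)*phi(d1)*sigma/(2*sqrt(T)) - r*K*exp(-rT)*N(d2) + q*S*exp(-qT)*N(d1)
N(d1) = 0.5865003165; N(d2) = 0.4969191668; sqrt(T) = 0.7071067812
Term 1 = -24.6300 * 1.0000000000 * 0.3895274536 * 0.3200 / (2 * 0.7071067812) = -2.1708882307
Term 2 = -0.0550 * 24.7200 * 0.9728746826 * 0.4969191668 = -0.6572851283
Term 3 = 0 (no dividend yield, q = 0)
Theta = -2.1708882307 + (-0.6572851283) + (0.0000000000) = -2.828173


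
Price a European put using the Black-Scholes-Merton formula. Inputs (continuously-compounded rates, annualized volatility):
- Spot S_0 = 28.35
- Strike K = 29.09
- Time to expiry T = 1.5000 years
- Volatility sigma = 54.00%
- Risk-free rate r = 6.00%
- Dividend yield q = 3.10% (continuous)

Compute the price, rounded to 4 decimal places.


Answer: Price = 6.7151

Derivation:
d1 = (ln(S/K) + (r - q + 0.5*sigma^2) * T) / (sigma * sqrt(T)) = 0.35749329
d2 = d1 - sigma * sqrt(T) = -0.30386894
exp(-rT) = 0.91393119; exp(-qT) = 0.95456456
P = K * exp(-rT) * N(-d2) - S_0 * exp(-qT) * N(-d1)
N(-d1) = 0.36036128; N(-d2) = 0.61938613
P = 29.0900 * 0.91393119 * 0.61938613 - 28.3500 * 0.95456456 * 0.36036128 = 6.7151


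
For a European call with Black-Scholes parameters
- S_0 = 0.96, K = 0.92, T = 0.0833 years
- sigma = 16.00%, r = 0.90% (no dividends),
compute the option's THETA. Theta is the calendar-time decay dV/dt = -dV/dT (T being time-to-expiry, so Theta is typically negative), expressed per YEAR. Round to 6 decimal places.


Answer: Theta = -0.073684

Derivation:
d1 = 0.9609511453; d2 = 0.9147723623
phi(d1) = 0.2514145559; exp(-qT) = 1.0000000000; exp(-rT) = 0.9992505810
Theta = -S*exp(-qT)*phi(d1)*sigma/(2*sqrt(T)) - r*K*exp(-rT)*N(d2) + q*S*exp(-qT)*N(d1)
N(d1) = 0.8317116336; N(d2) = 0.8198444266; sqrt(T) = 0.2886173938
Term 1 = -0.9600 * 1.0000000000 * 0.2514145559 * 0.1600 / (2 * 0.2886173938) = -0.0669004651
Term 2 = -0.0090 * 0.9200 * 0.9992505810 * 0.8198444266 = -0.0067832246
Term 3 = 0 (no dividend yield, q = 0)
Theta = -0.0669004651 + (-0.0067832246) + (0.0000000000) = -0.073684


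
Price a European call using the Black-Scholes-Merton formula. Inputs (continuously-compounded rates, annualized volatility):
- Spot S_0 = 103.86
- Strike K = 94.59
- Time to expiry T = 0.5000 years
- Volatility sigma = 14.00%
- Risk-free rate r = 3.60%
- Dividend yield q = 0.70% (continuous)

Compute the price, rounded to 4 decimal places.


d1 = (ln(S/K) + (r - q + 0.5*sigma^2) * T) / (sigma * sqrt(T)) = 1.14038218
d2 = d1 - sigma * sqrt(T) = 1.04138723
exp(-rT) = 0.98216103; exp(-qT) = 0.99650612
C = S_0 * exp(-qT) * N(d1) - K * exp(-rT) * N(d2)
N(d1) = 0.87293644; N(d2) = 0.85115207
C = 103.8600 * 0.99650612 * 0.87293644 - 94.5900 * 0.98216103 * 0.85115207 = 11.2722

Answer: Price = 11.2722


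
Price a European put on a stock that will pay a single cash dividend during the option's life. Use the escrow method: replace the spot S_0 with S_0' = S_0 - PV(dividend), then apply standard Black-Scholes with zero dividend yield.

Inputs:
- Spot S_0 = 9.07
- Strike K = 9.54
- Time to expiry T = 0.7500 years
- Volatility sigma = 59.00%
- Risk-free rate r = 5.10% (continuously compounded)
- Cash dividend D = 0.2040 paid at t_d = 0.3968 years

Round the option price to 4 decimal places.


PV(D) = D * exp(-r * t_d) = 0.2040 * 0.97996659 = 0.19991318
S_0' = S_0 - PV(D) = 9.0700 - 0.19991318 = 8.87008682
d1 = (ln(S_0'/K) + (r + sigma^2/2)*T) / (sigma*sqrt(T)) = 0.18784159
d2 = d1 - sigma*sqrt(T) = -0.32311340
exp(-rT) = 0.96247229
N(-d1) = 0.42550042; N(-d2) = 0.62669532
P = K * exp(-rT) * N(-d2) - S_0' * N(-d1) = 9.5400 * 0.96247229 * 0.62669532 - 8.87008682 * 0.42550042 = 1.9801

Answer: Price = 1.9801


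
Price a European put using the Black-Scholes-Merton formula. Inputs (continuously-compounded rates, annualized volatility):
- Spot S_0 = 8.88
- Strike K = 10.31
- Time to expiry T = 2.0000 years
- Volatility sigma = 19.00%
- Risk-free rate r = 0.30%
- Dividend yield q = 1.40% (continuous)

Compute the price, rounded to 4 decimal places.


d1 = (ln(S/K) + (r - q + 0.5*sigma^2) * T) / (sigma * sqrt(T)) = -0.50320972
d2 = d1 - sigma * sqrt(T) = -0.77191029
exp(-rT) = 0.99401796; exp(-qT) = 0.97238837
P = K * exp(-rT) * N(-d2) - S_0 * exp(-qT) * N(-d1)
N(-d1) = 0.69259158; N(-d2) = 0.77991622
P = 10.3100 * 0.99401796 * 0.77991622 - 8.8800 * 0.97238837 * 0.69259158 = 2.0124

Answer: Price = 2.0124


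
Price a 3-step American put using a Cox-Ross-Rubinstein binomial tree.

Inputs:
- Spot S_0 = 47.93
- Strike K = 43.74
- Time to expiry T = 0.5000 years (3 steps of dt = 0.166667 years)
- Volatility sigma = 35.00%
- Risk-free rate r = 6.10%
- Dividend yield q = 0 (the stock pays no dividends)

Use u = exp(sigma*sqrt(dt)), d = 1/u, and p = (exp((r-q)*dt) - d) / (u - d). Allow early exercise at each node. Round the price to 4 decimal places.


dt = T/N = 0.166667
u = exp(sigma*sqrt(dt)) = 1.153599; d = 1/u = 0.866852
p = (exp((r-q)*dt) - d) / (u - d) = 0.499975
Discount per step: exp(-r*dt) = 0.989885
Stock lattice S(k, i) with i counting down-moves:
  k=0: S(0,0) = 47.9300
  k=1: S(1,0) = 55.2920; S(1,1) = 41.5482
  k=2: S(2,0) = 63.7848; S(2,1) = 47.9300; S(2,2) = 36.0162
  k=3: S(3,0) = 73.5821; S(3,1) = 55.2920; S(3,2) = 41.5482; S(3,3) = 31.2207
Terminal payoffs V(N, i) = max(K - S_T, 0):
  V(3,0) = 0.000000; V(3,1) = 0.000000; V(3,2) = 2.191779; V(3,3) = 12.519313
Backward induction: V(k, i) = exp(-r*dt) * [p * V(k+1, i) + (1-p) * V(k+1, i+1)]; then take max(V_cont, immediate exercise) for American.
  V(2,0) = exp(-r*dt) * [p*0.000000 + (1-p)*0.000000] = 0.000000; exercise = 0.000000; V(2,0) = max -> 0.000000
  V(2,1) = exp(-r*dt) * [p*0.000000 + (1-p)*2.191779] = 1.084859; exercise = 0.000000; V(2,1) = max -> 1.084859
  V(2,2) = exp(-r*dt) * [p*2.191779 + (1-p)*12.519313] = 7.281400; exercise = 7.723837; V(2,2) = max -> 7.723837
  V(1,0) = exp(-r*dt) * [p*0.000000 + (1-p)*1.084859] = 0.536970; exercise = 0.000000; V(1,0) = max -> 0.536970
  V(1,1) = exp(-r*dt) * [p*1.084859 + (1-p)*7.723837] = 4.359962; exercise = 2.191779; V(1,1) = max -> 4.359962
  V(0,0) = exp(-r*dt) * [p*0.536970 + (1-p)*4.359962] = 2.423794; exercise = 0.000000; V(0,0) = max -> 2.423794

Answer: Price = V(0,0) = 2.4238


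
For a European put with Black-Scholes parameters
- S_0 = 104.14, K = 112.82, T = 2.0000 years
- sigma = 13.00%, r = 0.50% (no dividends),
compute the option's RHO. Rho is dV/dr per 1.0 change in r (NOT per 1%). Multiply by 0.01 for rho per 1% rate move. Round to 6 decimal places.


Answer: Rho = -152.330384

Derivation:
d1 = -0.2891385768; d2 = -0.4729863399
phi(d1) = 0.3826099976; exp(-qT) = 1.0000000000; exp(-rT) = 0.9900498337
N(-d2) = 0.6818885376
Rho = -K*T*exp(-rT)*N(-d2) = -112.8200 * 2.0000 * 0.9900498337 * 0.6818885376 = -152.330384


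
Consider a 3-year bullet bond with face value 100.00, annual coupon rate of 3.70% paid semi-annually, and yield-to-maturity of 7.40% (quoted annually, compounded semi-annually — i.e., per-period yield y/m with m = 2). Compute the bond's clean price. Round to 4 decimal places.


Answer: Price = 90.2066

Derivation:
Coupon per period c = face * coupon_rate / m = 1.850000
Periods per year m = 2; per-period yield y/m = 0.037000
Number of cashflows N = 6
Cashflows (t years, CF_t, discount factor 1/(1+y/m)^(m*t), PV):
  t = 0.5000: CF_t = 1.850000, DF = 0.964320, PV = 1.783992
  t = 1.0000: CF_t = 1.850000, DF = 0.929913, PV = 1.720340
  t = 1.5000: CF_t = 1.850000, DF = 0.896734, PV = 1.658958
  t = 2.0000: CF_t = 1.850000, DF = 0.864739, PV = 1.599767
  t = 2.5000: CF_t = 1.850000, DF = 0.833885, PV = 1.542687
  t = 3.0000: CF_t = 101.850000, DF = 0.804132, PV = 81.900866
Price P = sum_t PV_t = 90.206611


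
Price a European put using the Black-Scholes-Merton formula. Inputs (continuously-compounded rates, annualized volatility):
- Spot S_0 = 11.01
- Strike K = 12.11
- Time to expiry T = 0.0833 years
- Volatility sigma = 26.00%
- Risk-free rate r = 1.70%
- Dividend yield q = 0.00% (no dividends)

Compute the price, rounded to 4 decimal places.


d1 = (ln(S/K) + (r - q + 0.5*sigma^2) * T) / (sigma * sqrt(T)) = -1.21262438
d2 = d1 - sigma * sqrt(T) = -1.28766490
exp(-rT) = 0.99858490; exp(-qT) = 1.00000000
P = K * exp(-rT) * N(-d2) - S_0 * exp(-qT) * N(-d1)
N(-d1) = 0.88736327; N(-d2) = 0.90106868
P = 12.1100 * 0.99858490 * 0.90106868 - 11.0100 * 1.00000000 * 0.88736327 = 1.1266

Answer: Price = 1.1266


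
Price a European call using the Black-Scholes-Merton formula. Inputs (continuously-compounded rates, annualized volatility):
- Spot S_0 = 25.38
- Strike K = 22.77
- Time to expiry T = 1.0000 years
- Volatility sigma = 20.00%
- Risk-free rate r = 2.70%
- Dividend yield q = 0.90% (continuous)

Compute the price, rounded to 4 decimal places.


d1 = (ln(S/K) + (r - q + 0.5*sigma^2) * T) / (sigma * sqrt(T)) = 0.73258791
d2 = d1 - sigma * sqrt(T) = 0.53258791
exp(-rT) = 0.97336124; exp(-qT) = 0.99104038
C = S_0 * exp(-qT) * N(d1) - K * exp(-rT) * N(d2)
N(d1) = 0.76809510; N(d2) = 0.70284056
C = 25.3800 * 0.99104038 * 0.76809510 - 22.7700 * 0.97336124 * 0.70284056 = 3.7422

Answer: Price = 3.7422


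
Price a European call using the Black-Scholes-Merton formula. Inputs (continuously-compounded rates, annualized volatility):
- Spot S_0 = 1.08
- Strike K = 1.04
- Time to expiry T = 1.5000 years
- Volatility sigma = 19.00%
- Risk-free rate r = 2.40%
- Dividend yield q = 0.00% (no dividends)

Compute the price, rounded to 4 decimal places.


d1 = (ln(S/K) + (r - q + 0.5*sigma^2) * T) / (sigma * sqrt(T)) = 0.43323879
d2 = d1 - sigma * sqrt(T) = 0.20053727
exp(-rT) = 0.96464029; exp(-qT) = 1.00000000
C = S_0 * exp(-qT) * N(d1) - K * exp(-rT) * N(d2)
N(d1) = 0.66757935; N(d2) = 0.57946979
C = 1.0800 * 1.00000000 * 0.66757935 - 1.0400 * 0.96464029 * 0.57946979 = 0.1396

Answer: Price = 0.1396


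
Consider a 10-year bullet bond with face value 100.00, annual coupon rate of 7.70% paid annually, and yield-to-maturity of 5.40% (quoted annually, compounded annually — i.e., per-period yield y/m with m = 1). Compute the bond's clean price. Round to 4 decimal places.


Coupon per period c = face * coupon_rate / m = 7.700000
Periods per year m = 1; per-period yield y/m = 0.054000
Number of cashflows N = 10
Cashflows (t years, CF_t, discount factor 1/(1+y/m)^(m*t), PV):
  t = 1.0000: CF_t = 7.700000, DF = 0.948767, PV = 7.305503
  t = 2.0000: CF_t = 7.700000, DF = 0.900158, PV = 6.931217
  t = 3.0000: CF_t = 7.700000, DF = 0.854040, PV = 6.576107
  t = 4.0000: CF_t = 7.700000, DF = 0.810285, PV = 6.239191
  t = 5.0000: CF_t = 7.700000, DF = 0.768771, PV = 5.919536
  t = 6.0000: CF_t = 7.700000, DF = 0.729384, PV = 5.616258
  t = 7.0000: CF_t = 7.700000, DF = 0.692015, PV = 5.328518
  t = 8.0000: CF_t = 7.700000, DF = 0.656561, PV = 5.055520
  t = 9.0000: CF_t = 7.700000, DF = 0.622923, PV = 4.796509
  t = 10.0000: CF_t = 107.700000, DF = 0.591009, PV = 63.651640
Price P = sum_t PV_t = 117.419999

Answer: Price = 117.4200


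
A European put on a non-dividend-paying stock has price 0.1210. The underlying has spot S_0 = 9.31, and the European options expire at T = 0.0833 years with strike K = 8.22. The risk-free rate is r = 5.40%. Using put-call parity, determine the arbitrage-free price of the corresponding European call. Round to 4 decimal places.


Put-call parity: C - P = S_0 * exp(-qT) - K * exp(-rT).
S_0 * exp(-qT) = 9.3100 * 1.00000000 = 9.31000000
K * exp(-rT) = 8.2200 * 0.99551190 = 8.18310783
C = P + S*exp(-qT) - K*exp(-rT)
C = 0.1210 + 9.31000000 - 8.18310783 = 1.2479

Answer: Call price = 1.2479


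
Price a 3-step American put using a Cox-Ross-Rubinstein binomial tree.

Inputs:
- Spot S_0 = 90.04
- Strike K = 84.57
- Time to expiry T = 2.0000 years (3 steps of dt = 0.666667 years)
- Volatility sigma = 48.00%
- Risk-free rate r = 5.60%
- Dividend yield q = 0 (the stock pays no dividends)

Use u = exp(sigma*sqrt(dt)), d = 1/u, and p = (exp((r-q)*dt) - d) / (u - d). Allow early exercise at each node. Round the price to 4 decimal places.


dt = T/N = 0.666667
u = exp(sigma*sqrt(dt)) = 1.479817; d = 1/u = 0.675759
p = (exp((r-q)*dt) - d) / (u - d) = 0.450564
Discount per step: exp(-r*dt) = 0.963355
Stock lattice S(k, i) with i counting down-moves:
  k=0: S(0,0) = 90.0400
  k=1: S(1,0) = 133.2427; S(1,1) = 60.8454
  k=2: S(2,0) = 197.1748; S(2,1) = 90.0400; S(2,2) = 41.1168
  k=3: S(3,0) = 291.7826; S(3,1) = 133.2427; S(3,2) = 60.8454; S(3,3) = 27.7851
Terminal payoffs V(N, i) = max(K - S_T, 0):
  V(3,0) = 0.000000; V(3,1) = 0.000000; V(3,2) = 23.724634; V(3,3) = 56.784927
Backward induction: V(k, i) = exp(-r*dt) * [p * V(k+1, i) + (1-p) * V(k+1, i+1)]; then take max(V_cont, immediate exercise) for American.
  V(2,0) = exp(-r*dt) * [p*0.000000 + (1-p)*0.000000] = 0.000000; exercise = 0.000000; V(2,0) = max -> 0.000000
  V(2,1) = exp(-r*dt) * [p*0.000000 + (1-p)*23.724634] = 12.557486; exercise = 0.000000; V(2,1) = max -> 12.557486
  V(2,2) = exp(-r*dt) * [p*23.724634 + (1-p)*56.784927] = 40.354109; exercise = 43.453179; V(2,2) = max -> 43.453179
  V(1,0) = exp(-r*dt) * [p*0.000000 + (1-p)*12.557486] = 6.646697; exercise = 0.000000; V(1,0) = max -> 6.646697
  V(1,1) = exp(-r*dt) * [p*12.557486 + (1-p)*43.453179] = 28.450455; exercise = 23.724634; V(1,1) = max -> 28.450455
  V(0,0) = exp(-r*dt) * [p*6.646697 + (1-p)*28.450455] = 17.943892; exercise = 0.000000; V(0,0) = max -> 17.943892

Answer: Price = V(0,0) = 17.9439


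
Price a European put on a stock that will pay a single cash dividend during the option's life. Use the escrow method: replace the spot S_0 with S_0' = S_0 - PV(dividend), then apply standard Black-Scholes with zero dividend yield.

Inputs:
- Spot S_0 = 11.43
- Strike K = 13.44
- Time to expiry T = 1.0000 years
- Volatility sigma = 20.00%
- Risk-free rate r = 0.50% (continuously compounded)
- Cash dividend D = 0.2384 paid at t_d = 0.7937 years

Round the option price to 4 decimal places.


PV(D) = D * exp(-r * t_d) = 0.2384 * 0.99603936 = 0.23745578
S_0' = S_0 - PV(D) = 11.4300 - 0.23745578 = 11.19254422
d1 = (ln(S_0'/K) + (r + sigma^2/2)*T) / (sigma*sqrt(T)) = -0.78993737
d2 = d1 - sigma*sqrt(T) = -0.98993737
exp(-rT) = 0.99501248
N(-d1) = 0.78521783; N(-d2) = 0.83889763
P = K * exp(-rT) * N(-d2) - S_0' * N(-d1) = 13.4400 * 0.99501248 * 0.83889763 - 11.19254422 * 0.78521783 = 2.4300

Answer: Price = 2.4300


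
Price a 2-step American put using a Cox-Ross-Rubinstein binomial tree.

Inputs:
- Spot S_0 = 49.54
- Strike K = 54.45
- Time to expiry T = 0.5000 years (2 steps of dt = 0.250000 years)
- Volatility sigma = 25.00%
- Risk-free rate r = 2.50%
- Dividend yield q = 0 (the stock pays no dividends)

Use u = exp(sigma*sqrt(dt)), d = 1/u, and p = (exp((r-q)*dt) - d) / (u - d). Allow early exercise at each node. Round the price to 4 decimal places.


dt = T/N = 0.250000
u = exp(sigma*sqrt(dt)) = 1.133148; d = 1/u = 0.882497
p = (exp((r-q)*dt) - d) / (u - d) = 0.493804
Discount per step: exp(-r*dt) = 0.993769
Stock lattice S(k, i) with i counting down-moves:
  k=0: S(0,0) = 49.5400
  k=1: S(1,0) = 56.1362; S(1,1) = 43.7189
  k=2: S(2,0) = 63.6106; S(2,1) = 49.5400; S(2,2) = 38.5818
Terminal payoffs V(N, i) = max(K - S_T, 0):
  V(2,0) = 0.000000; V(2,1) = 4.910000; V(2,2) = 15.868209
Backward induction: V(k, i) = exp(-r*dt) * [p * V(k+1, i) + (1-p) * V(k+1, i+1)]; then take max(V_cont, immediate exercise) for American.
  V(1,0) = exp(-r*dt) * [p*0.000000 + (1-p)*4.910000] = 2.469938; exercise = 0.000000; V(1,0) = max -> 2.469938
  V(1,1) = exp(-r*dt) * [p*4.910000 + (1-p)*15.868209] = 10.391852; exercise = 10.731103; V(1,1) = max -> 10.731103
  V(0,0) = exp(-r*dt) * [p*2.469938 + (1-p)*10.731103] = 6.610266; exercise = 4.910000; V(0,0) = max -> 6.610266

Answer: Price = V(0,0) = 6.6103


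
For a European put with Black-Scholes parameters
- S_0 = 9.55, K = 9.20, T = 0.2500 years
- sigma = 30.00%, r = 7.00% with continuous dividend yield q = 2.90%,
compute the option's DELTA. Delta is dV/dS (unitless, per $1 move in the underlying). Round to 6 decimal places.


d1 = 0.3922511363; d2 = 0.2422511363
phi(d1) = 0.3694022907; exp(-qT) = 0.9927762179; exp(-rT) = 0.9826522357
N(-d1) = 0.3474363320
Delta = -exp(-qT) * N(-d1) = -0.9927762179 * 0.3474363320 = -0.344927

Answer: Delta = -0.344927


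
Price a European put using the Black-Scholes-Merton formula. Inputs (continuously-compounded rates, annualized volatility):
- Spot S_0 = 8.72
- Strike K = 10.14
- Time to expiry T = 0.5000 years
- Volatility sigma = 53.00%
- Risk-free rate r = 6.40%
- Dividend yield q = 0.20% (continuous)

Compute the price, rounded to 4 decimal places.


d1 = (ln(S/K) + (r - q + 0.5*sigma^2) * T) / (sigma * sqrt(T)) = -0.13246581
d2 = d1 - sigma * sqrt(T) = -0.50723240
exp(-rT) = 0.96850658; exp(-qT) = 0.99900050
P = K * exp(-rT) * N(-d2) - S_0 * exp(-qT) * N(-d1)
N(-d1) = 0.55269207; N(-d2) = 0.69400412
P = 10.1400 * 0.96850658 * 0.69400412 - 8.7200 * 0.99900050 * 0.55269207 = 2.0009

Answer: Price = 2.0009


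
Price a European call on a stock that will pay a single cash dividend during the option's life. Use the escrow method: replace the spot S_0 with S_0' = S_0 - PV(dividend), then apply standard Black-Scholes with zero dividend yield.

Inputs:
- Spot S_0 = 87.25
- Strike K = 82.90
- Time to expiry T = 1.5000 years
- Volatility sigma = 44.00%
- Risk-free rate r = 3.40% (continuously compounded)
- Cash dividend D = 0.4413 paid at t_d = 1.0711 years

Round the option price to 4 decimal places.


Answer: Price = 21.8897

Derivation:
PV(D) = D * exp(-r * t_d) = 0.4413 * 0.96423774 = 0.42551811
S_0' = S_0 - PV(D) = 87.2500 - 0.42551811 = 86.82448189
d1 = (ln(S_0'/K) + (r + sigma^2/2)*T) / (sigma*sqrt(T)) = 0.44991480
d2 = d1 - sigma*sqrt(T) = -0.08897295
exp(-rT) = 0.95027867
N(d1) = 0.67361406; N(d2) = 0.46455170
C = S_0' * N(d1) - K * exp(-rT) * N(d2) = 86.82448189 * 0.67361406 - 82.9000 * 0.95027867 * 0.46455170 = 21.8897


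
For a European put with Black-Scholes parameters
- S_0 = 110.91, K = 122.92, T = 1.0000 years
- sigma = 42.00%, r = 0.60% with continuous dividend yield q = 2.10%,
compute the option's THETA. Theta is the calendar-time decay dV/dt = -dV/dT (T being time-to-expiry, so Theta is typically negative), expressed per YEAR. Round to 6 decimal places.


d1 = -0.0705111325; d2 = -0.4905111325
phi(d1) = 0.3979517775; exp(-qT) = 0.9792189646; exp(-rT) = 0.9940179641
Theta = -S*exp(-qT)*phi(d1)*sigma/(2*sqrt(T)) + r*K*exp(-rT)*N(-d2) - q*S*exp(-qT)*N(-d1)
N(-d1) = 0.5281065799; N(-d2) = 0.6881138729; sqrt(T) = 1.0000000000
Term 1 = -110.9100 * 0.9792189646 * 0.3979517775 * 0.4200 / (2 * 1.0000000000) = -9.0761207422
Term 2 = 0.0060 * 122.9200 * 0.9940179641 * 0.6881138729 = 0.5044618738
Term 3 = -0.0210 * 110.9100 * 0.9792189646 * 0.5281065799 = -1.2044572621
Theta = -9.0761207422 + (0.5044618738) + (-1.2044572621) = -9.776116

Answer: Theta = -9.776116


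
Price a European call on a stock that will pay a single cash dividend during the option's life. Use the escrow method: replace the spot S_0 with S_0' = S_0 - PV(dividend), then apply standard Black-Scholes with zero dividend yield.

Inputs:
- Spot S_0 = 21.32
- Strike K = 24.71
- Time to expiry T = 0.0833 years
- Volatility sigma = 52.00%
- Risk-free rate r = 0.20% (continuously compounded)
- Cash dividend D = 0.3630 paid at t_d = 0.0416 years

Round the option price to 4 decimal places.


Answer: Price = 0.2355

Derivation:
PV(D) = D * exp(-r * t_d) = 0.3630 * 0.99991680 = 0.36296980
S_0' = S_0 - PV(D) = 21.3200 - 0.36296980 = 20.95703020
d1 = (ln(S_0'/K) + (r + sigma^2/2)*T) / (sigma*sqrt(T)) = -1.02148209
d2 = d1 - sigma*sqrt(T) = -1.17156314
exp(-rT) = 0.99983341
N(d1) = 0.15351304; N(d2) = 0.12068625
C = S_0' * N(d1) - K * exp(-rT) * N(d2) = 20.95703020 * 0.15351304 - 24.7100 * 0.99983341 * 0.12068625 = 0.2355


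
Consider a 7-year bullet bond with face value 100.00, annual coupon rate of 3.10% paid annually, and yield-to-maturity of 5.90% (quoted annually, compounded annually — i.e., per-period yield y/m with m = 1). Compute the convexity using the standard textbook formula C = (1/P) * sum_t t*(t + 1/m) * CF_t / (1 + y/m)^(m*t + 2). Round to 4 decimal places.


Answer: Convexity = 43.6822

Derivation:
Coupon per period c = face * coupon_rate / m = 3.100000
Periods per year m = 1; per-period yield y/m = 0.059000
Number of cashflows N = 7
Cashflows (t years, CF_t, discount factor 1/(1+y/m)^(m*t), PV):
  t = 1.0000: CF_t = 3.100000, DF = 0.944287, PV = 2.927290
  t = 2.0000: CF_t = 3.100000, DF = 0.891678, PV = 2.764202
  t = 3.0000: CF_t = 3.100000, DF = 0.842000, PV = 2.610200
  t = 4.0000: CF_t = 3.100000, DF = 0.795090, PV = 2.464778
  t = 5.0000: CF_t = 3.100000, DF = 0.750793, PV = 2.327458
  t = 6.0000: CF_t = 3.100000, DF = 0.708964, PV = 2.197789
  t = 7.0000: CF_t = 103.100000, DF = 0.669466, PV = 69.021905
Price P = sum_t PV_t = 84.313623
Convexity numerator sum_t t*(t + 1/m) * CF_t / (1+y/m)^(m*t + 2):
  t = 1.0000: term = 5.220400
  t = 2.0000: term = 14.788670
  t = 3.0000: term = 27.929499
  t = 4.0000: term = 43.955774
  t = 5.0000: term = 62.260303
  t = 6.0000: term = 82.308238
  t = 7.0000: term = 3446.537842
Convexity = (1/P) * sum = 3683.000725 / 84.313623 = 43.682155


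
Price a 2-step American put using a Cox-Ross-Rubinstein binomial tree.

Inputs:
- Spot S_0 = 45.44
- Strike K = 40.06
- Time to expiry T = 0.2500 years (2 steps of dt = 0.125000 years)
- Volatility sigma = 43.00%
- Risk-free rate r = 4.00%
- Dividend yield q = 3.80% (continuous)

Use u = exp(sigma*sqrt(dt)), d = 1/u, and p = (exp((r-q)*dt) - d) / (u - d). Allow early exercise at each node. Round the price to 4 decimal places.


Answer: Price = V(0,0) = 1.8661

Derivation:
dt = T/N = 0.125000
u = exp(sigma*sqrt(dt)) = 1.164193; d = 1/u = 0.858964
p = (exp((r-q)*dt) - d) / (u - d) = 0.462885
Discount per step: exp(-r*dt) = 0.995012
Stock lattice S(k, i) with i counting down-moves:
  k=0: S(0,0) = 45.4400
  k=1: S(1,0) = 52.9009; S(1,1) = 39.0313
  k=2: S(2,0) = 61.5869; S(2,1) = 45.4400; S(2,2) = 33.5265
Terminal payoffs V(N, i) = max(K - S_T, 0):
  V(2,0) = 0.000000; V(2,1) = 0.000000; V(2,2) = 6.533477
Backward induction: V(k, i) = exp(-r*dt) * [p * V(k+1, i) + (1-p) * V(k+1, i+1)]; then take max(V_cont, immediate exercise) for American.
  V(1,0) = exp(-r*dt) * [p*0.000000 + (1-p)*0.000000] = 0.000000; exercise = 0.000000; V(1,0) = max -> 0.000000
  V(1,1) = exp(-r*dt) * [p*0.000000 + (1-p)*6.533477] = 3.491725; exercise = 1.028664; V(1,1) = max -> 3.491725
  V(0,0) = exp(-r*dt) * [p*0.000000 + (1-p)*3.491725] = 1.866103; exercise = 0.000000; V(0,0) = max -> 1.866103


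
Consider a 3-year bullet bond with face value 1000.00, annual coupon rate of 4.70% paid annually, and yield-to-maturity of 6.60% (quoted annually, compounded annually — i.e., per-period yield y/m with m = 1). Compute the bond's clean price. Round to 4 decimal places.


Answer: Price = 949.7713

Derivation:
Coupon per period c = face * coupon_rate / m = 47.000000
Periods per year m = 1; per-period yield y/m = 0.066000
Number of cashflows N = 3
Cashflows (t years, CF_t, discount factor 1/(1+y/m)^(m*t), PV):
  t = 1.0000: CF_t = 47.000000, DF = 0.938086, PV = 44.090056
  t = 2.0000: CF_t = 47.000000, DF = 0.880006, PV = 41.360278
  t = 3.0000: CF_t = 1047.000000, DF = 0.825521, PV = 864.321005
Price P = sum_t PV_t = 949.771339


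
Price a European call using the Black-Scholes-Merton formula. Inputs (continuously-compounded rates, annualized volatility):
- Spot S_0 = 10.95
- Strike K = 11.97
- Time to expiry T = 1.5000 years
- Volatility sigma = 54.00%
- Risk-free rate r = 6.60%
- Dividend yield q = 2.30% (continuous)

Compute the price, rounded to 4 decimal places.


Answer: Price = 2.6455

Derivation:
d1 = (ln(S/K) + (r - q + 0.5*sigma^2) * T) / (sigma * sqrt(T)) = 0.29353950
d2 = d1 - sigma * sqrt(T) = -0.36782273
exp(-rT) = 0.90574271; exp(-qT) = 0.96608834
C = S_0 * exp(-qT) * N(d1) - K * exp(-rT) * N(d2)
N(d1) = 0.61544509; N(d2) = 0.35650271
C = 10.9500 * 0.96608834 * 0.61544509 - 11.9700 * 0.90574271 * 0.35650271 = 2.6455


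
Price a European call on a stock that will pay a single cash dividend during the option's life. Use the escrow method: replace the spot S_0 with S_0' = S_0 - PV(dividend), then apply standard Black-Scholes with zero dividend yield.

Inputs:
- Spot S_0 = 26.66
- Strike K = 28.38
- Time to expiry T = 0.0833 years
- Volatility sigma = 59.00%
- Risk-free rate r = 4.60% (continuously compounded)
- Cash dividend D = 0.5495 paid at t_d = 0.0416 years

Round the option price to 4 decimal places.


PV(D) = D * exp(-r * t_d) = 0.5495 * 0.99808823 = 0.54844948
S_0' = S_0 - PV(D) = 26.6600 - 0.54844948 = 26.11155052
d1 = (ln(S_0'/K) + (r + sigma^2/2)*T) / (sigma*sqrt(T)) = -0.38157808
d2 = d1 - sigma*sqrt(T) = -0.55186234
exp(-rT) = 0.99617553
N(d1) = 0.35138717; N(d2) = 0.29052134
C = S_0' * N(d1) - K * exp(-rT) * N(d2) = 26.11155052 * 0.35138717 - 28.3800 * 0.99617553 * 0.29052134 = 0.9618

Answer: Price = 0.9618


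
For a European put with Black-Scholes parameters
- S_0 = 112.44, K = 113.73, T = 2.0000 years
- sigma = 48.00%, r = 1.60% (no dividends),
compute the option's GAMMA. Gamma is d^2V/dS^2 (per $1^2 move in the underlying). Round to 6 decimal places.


d1 = 0.3697469135; d2 = -0.3090755965
phi(d1) = 0.3725831952; exp(-qT) = 1.0000000000; exp(-rT) = 0.9685065821
Gamma = exp(-qT) * phi(d1) / (S * sigma * sqrt(T)) = 1.0000000000 * 0.3725831952 / (112.4400 * 0.4800 * 1.4142135624) = 0.004881

Answer: Gamma = 0.004881
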